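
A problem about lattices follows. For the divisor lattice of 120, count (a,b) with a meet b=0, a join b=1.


Complement pair (a,b): a meet b = bottom, a join b = top.
Here: gcd(a,b)=1 and lcm(a,b)=120, i.e. a*b=120 with a,b coprime.
Pairs found: (1,120), (3,40), (5,24), (8,15), ... (4 more)
Total ordered pairs: 8


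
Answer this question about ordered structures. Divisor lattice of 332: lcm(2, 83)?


Join=lcm.
gcd(2,83)=1
lcm=166


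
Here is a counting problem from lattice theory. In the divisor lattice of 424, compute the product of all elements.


Divisors of 424: [1, 2, 4, 8, 53, 106, 212, 424]
Product = n^(d(n)/2) = 424^(8/2)
Product = 32319410176


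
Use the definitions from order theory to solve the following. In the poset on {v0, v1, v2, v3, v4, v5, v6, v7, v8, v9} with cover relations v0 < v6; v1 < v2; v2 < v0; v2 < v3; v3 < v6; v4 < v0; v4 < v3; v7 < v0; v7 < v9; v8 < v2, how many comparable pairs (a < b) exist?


A comparable pair {a,b} has a < b or b < a in the order.
Count unordered pairs where one element is strictly below the other.
Examples: {v0,v1}, {v0,v2}, {v0,v4}, {v0,v6}, ...
Total comparable pairs: 19


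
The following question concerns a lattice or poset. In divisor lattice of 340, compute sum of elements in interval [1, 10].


Interval [1,10] in divisors of 340: [1, 2, 5, 10]
Sum = 18


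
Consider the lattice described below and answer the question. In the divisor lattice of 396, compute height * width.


Height = length of longest chain minus 1; width = size of largest antichain.
A maximum chain: 1 | 11 | 33 | 99 | 198 | 396  (height 5).
A maximum antichain: {4, 6, 9, 22, 33}  (width 5).
Product = 5 * 5 = 25


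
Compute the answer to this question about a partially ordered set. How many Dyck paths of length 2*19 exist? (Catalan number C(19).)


C(n) = C(2n, n) / (n+1).
C(38, 19) = 35345263800
C(19) = 35345263800 / 20 = 1767263190


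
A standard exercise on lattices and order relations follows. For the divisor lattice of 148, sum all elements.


sigma(n) = sum of divisors.
Divisors of 148: [1, 2, 4, 37, 74, 148]
Sum = 266


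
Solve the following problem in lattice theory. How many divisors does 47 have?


Divisors of 47: [1, 47]
Count: 2


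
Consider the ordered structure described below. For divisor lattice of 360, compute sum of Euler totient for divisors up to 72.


Divisors of 360 up to 72: [1, 2, 3, 4, 5, 6, 8, 9, 10, 12, 15, 18, 20, 24, 30, 36, 40, 45, 60, 72]
phi values: [1, 1, 2, 2, 4, 2, 4, 6, 4, 4, 8, 6, 8, 8, 8, 12, 16, 24, 16, 24]
Sum = 160


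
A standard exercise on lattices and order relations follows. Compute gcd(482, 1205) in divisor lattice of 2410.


In a divisor lattice, meet = gcd (greatest common divisor).
By Euclidean algorithm or factoring: gcd(482,1205) = 241


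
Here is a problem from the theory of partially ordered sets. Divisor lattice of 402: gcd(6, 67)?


Meet=gcd.
gcd(6,67)=1


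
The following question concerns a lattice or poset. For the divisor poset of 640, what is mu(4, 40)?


In a divisor lattice, mu(a,b) = mu(b/a) where mu is the classical Mobius function.
b/a = 40/4 = 10
Prime factorization of 10: primes [2, 5]
10 is squarefree with 2 prime factor(s), so mu(10) = (-1)^2 = 1


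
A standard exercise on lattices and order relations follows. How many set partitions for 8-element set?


B(n) = number of set partitions of an n-element set.
B(n) satisfies the recurrence: B(n+1) = sum_k C(n,k)*B(k).
B(8) = 4140


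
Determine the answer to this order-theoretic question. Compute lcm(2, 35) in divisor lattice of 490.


In a divisor lattice, join = lcm (least common multiple).
gcd(2,35) = 1
lcm(2,35) = 2*35/gcd = 70/1 = 70


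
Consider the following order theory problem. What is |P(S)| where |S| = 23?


Power set = 2^n.
2^23 = 8388608


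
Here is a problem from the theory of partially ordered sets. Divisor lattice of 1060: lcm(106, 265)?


Join=lcm.
gcd(106,265)=53
lcm=530


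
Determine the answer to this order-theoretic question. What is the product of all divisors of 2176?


Divisors of 2176: [1, 2, 4, 8, 16, 17, 32, 34, 64, 68, 128, 136, 272, 544, 1088, 2176]
Product = n^(d(n)/2) = 2176^(16/2)
Product = 502656297790633035773771776


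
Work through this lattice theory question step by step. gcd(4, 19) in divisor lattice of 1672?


Meet=gcd.
gcd(4,19)=1


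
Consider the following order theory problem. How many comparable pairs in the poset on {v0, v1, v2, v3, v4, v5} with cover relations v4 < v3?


A comparable pair {a,b} has a < b or b < a in the order.
Count unordered pairs where one element is strictly below the other.
Examples: {v3,v4}
Total comparable pairs: 1


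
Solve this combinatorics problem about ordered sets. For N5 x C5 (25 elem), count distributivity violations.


Distributive law: a ^ (b v c) = (a ^ b) v (a ^ c).
Check all 25^3 = 15625 ordered triples (a,b,c).
  e.g. a=(b,0), b=(a,0), c=(c,0): lhs=(b,0) != rhs=(a,0)
  e.g. a=(b,0), b=(a,0), c=(c,1): lhs=(b,0) != rhs=(a,0)
Total violating triples: 250


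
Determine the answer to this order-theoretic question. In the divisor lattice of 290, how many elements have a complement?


An element a is complemented if some b has a meet b = bottom, a join b = top.
a is complemented iff gcd(a, n/a)=1, i.e. a is a unitary divisor of 290.
Complemented elements: 1, 2, 5, 10, 29, 58, ... (2 more)
Count: 8


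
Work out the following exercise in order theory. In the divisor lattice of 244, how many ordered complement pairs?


Complement pair (a,b): a meet b = bottom, a join b = top.
Here: gcd(a,b)=1 and lcm(a,b)=244, i.e. a*b=244 with a,b coprime.
Pairs found: (1,244), (4,61), (61,4), (244,1)
Total ordered pairs: 4


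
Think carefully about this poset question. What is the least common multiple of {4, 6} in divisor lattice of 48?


In a divisor lattice, join = lcm (least common multiple).
Compute lcm iteratively: start with first element, then lcm(current, next).
Elements: [4, 6]
lcm(4,6) = 12
Final lcm = 12


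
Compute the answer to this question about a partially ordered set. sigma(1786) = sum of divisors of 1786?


sigma(n) = sum of divisors.
Divisors of 1786: [1, 2, 19, 38, 47, 94, 893, 1786]
Sum = 2880


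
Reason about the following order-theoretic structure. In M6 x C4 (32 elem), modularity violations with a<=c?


Modular law: if a <= c then a v (b ^ c) = (a v b) ^ c.
Check all triples (a,b,c) with a <= c among 32 elements.
This lattice is modular (diamonds M_m and their chain-products are modular).
Total violating triples: 0


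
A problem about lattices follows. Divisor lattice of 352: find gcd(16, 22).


In a divisor lattice, meet = gcd (greatest common divisor).
By Euclidean algorithm or factoring: gcd(16,22) = 2


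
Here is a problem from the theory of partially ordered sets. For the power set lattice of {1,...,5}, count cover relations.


A cover relation a -< b holds when a < b with no c strictly between.
Cover relations:
  {} -< {1}
  {} -< {2}
  {} -< {3}
  {} -< {4}
  {} -< {5}
  {1} -< {1,2}
  {1} -< {1,3}
  {1} -< {1,4}
  ...72 more
Total: 80


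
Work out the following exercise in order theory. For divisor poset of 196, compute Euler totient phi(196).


phi(n) = n * prod_{p|n} (1 - 1/p).
Prime divisors of 196: [2, 7]
phi(196) = 196 * (1 - 1/2) * (1 - 1/7)
phi(196) = 84


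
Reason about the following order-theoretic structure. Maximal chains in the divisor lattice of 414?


A maximal chain goes from the minimum element to a maximal element via cover relations.
Counting all min-to-max paths in the cover graph.
Total maximal chains: 12


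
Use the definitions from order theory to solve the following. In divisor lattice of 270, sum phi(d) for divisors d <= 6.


Divisors of 270 up to 6: [1, 2, 3, 5, 6]
phi values: [1, 1, 2, 4, 2]
Sum = 10


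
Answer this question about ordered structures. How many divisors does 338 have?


Divisors of 338: [1, 2, 13, 26, 169, 338]
Count: 6


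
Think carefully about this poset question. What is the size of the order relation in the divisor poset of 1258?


The order relation is {(a,b) : a <= b}, reflexive so it includes (a,a).
Examples: (1,1), (1,1258), (1,17), (1,2), (1,34), ...
Total ordered pairs: 27


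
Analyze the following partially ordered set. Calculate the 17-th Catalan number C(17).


C(n) = C(2n, n) / (n+1).
C(34, 17) = 2333606220
C(17) = 2333606220 / 18 = 129644790


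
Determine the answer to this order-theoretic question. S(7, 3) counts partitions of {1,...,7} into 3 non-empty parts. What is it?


S(n,k) = k*S(n-1,k) + S(n-1,k-1).
S(6,3) = 90, S(6,2) = 31
S(7,3) = 3*90 + 31 = 270 + 31
S(7,3) = 301


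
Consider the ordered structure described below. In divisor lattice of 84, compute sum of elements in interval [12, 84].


Interval [12,84] in divisors of 84: [12, 84]
Sum = 96


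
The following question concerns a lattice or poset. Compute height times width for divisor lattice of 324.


Height = length of longest chain minus 1; width = size of largest antichain.
A maximum chain: 1 | 3 | 9 | 27 | 81 | 162 | 324  (height 6).
A maximum antichain: {4, 6, 9}  (width 3).
Product = 6 * 3 = 18


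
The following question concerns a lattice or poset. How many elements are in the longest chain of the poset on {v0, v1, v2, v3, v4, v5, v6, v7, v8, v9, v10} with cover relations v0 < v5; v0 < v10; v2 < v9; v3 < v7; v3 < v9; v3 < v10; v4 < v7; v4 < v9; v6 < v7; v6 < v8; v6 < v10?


A chain is a totally ordered subset; we count the number of elements in a maximum chain.
Compute, for each element x, the size of the longest chain ending at x:
  v0: 1
  v1: 1
  v2: 1
  v3: 1
  v4: 1
  v6: 1
  ...
A maximum chain: v0 < v5
Number of elements in the longest chain: 2


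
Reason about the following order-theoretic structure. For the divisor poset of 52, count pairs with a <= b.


The order relation is {(a,b) : a <= b}, reflexive so it includes (a,a).
Examples: (1,1), (1,13), (1,2), (1,26), (1,4), ...
Total ordered pairs: 18


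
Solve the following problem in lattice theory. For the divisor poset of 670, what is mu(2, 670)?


In a divisor lattice, mu(a,b) = mu(b/a) where mu is the classical Mobius function.
b/a = 670/2 = 335
Prime factorization of 335: primes [5, 67]
335 is squarefree with 2 prime factor(s), so mu(335) = (-1)^2 = 1


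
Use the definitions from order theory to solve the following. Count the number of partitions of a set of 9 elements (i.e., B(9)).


B(n) = number of set partitions of an n-element set.
B(n) satisfies the recurrence: B(n+1) = sum_k C(n,k)*B(k).
B(9) = 21147


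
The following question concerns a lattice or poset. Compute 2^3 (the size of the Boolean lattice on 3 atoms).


Power set = 2^n.
2^3 = 8


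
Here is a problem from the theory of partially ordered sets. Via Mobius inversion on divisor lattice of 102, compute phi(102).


phi(n) = n * prod_{p|n} (1 - 1/p).
Prime divisors of 102: [2, 3, 17]
phi(102) = 102 * (1 - 1/2) * (1 - 1/3) * (1 - 1/17)
phi(102) = 32


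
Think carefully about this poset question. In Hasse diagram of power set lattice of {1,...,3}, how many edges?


A cover relation a -< b holds when a < b with no c strictly between.
Cover relations:
  {} -< {1}
  {} -< {2}
  {} -< {3}
  {1} -< {1,2}
  {1} -< {1,3}
  {2} -< {1,2}
  {2} -< {2,3}
  {3} -< {1,3}
  ...4 more
Total: 12


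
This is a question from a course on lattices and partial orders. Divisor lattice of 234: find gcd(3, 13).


In a divisor lattice, meet = gcd (greatest common divisor).
By Euclidean algorithm or factoring: gcd(3,13) = 1


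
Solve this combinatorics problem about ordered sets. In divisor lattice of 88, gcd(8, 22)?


Meet=gcd.
gcd(8,22)=2


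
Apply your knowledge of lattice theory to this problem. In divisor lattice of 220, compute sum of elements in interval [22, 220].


Interval [22,220] in divisors of 220: [22, 44, 110, 220]
Sum = 396


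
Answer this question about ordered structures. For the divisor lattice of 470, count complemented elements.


An element a is complemented if some b has a meet b = bottom, a join b = top.
a is complemented iff gcd(a, n/a)=1, i.e. a is a unitary divisor of 470.
Complemented elements: 1, 2, 5, 10, 47, 94, ... (2 more)
Count: 8


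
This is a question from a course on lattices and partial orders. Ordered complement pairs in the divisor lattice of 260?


Complement pair (a,b): a meet b = bottom, a join b = top.
Here: gcd(a,b)=1 and lcm(a,b)=260, i.e. a*b=260 with a,b coprime.
Pairs found: (1,260), (4,65), (5,52), (13,20), ... (4 more)
Total ordered pairs: 8


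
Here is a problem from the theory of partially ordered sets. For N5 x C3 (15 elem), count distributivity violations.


Distributive law: a ^ (b v c) = (a ^ b) v (a ^ c).
Check all 15^3 = 3375 ordered triples (a,b,c).
  e.g. a=(b,0), b=(a,0), c=(c,0): lhs=(b,0) != rhs=(a,0)
  e.g. a=(b,0), b=(a,0), c=(c,1): lhs=(b,0) != rhs=(a,0)
Total violating triples: 54


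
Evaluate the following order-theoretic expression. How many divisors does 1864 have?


Divisors of 1864: [1, 2, 4, 8, 233, 466, 932, 1864]
Count: 8


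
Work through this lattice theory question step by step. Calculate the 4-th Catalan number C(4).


C(n) = C(2n, n) / (n+1).
C(8, 4) = 70
C(4) = 70 / 5 = 14


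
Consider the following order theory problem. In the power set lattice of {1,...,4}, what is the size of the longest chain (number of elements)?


A chain is a totally ordered subset; we count the number of elements in a maximum chain.
Compute, for each element x, the size of the longest chain ending at x:
  {}: 1
  {1}: 2
  {2}: 2
  {3}: 2
  {4}: 2
  {1,2}: 3
  ...
A maximum chain: {} < {1} < {1,2} < {1,2,3} < {1,2,3,4}
Number of elements in the longest chain: 5


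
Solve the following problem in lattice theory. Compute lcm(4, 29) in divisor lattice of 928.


In a divisor lattice, join = lcm (least common multiple).
gcd(4,29) = 1
lcm(4,29) = 4*29/gcd = 116/1 = 116


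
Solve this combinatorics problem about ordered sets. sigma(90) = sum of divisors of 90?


sigma(n) = sum of divisors.
Divisors of 90: [1, 2, 3, 5, 6, 9, 10, 15, 18, 30, 45, 90]
Sum = 234


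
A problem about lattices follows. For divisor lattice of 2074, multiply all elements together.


Divisors of 2074: [1, 2, 17, 34, 61, 122, 1037, 2074]
Product = n^(d(n)/2) = 2074^(8/2)
Product = 18502695778576


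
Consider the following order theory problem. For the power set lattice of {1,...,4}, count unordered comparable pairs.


A comparable pair {a,b} has a < b or b < a in the order.
Count unordered pairs where one element is strictly below the other.
Examples: {{},{1}}, {{},{2}}, {{},{3}}, {{},{4}}, ...
Total comparable pairs: 65


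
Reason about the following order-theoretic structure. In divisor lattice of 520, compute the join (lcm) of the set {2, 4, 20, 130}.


In a divisor lattice, join = lcm (least common multiple).
Compute lcm iteratively: start with first element, then lcm(current, next).
Elements: [2, 4, 20, 130]
lcm(2,4) = 4
lcm(4,20) = 20
lcm(20,130) = 260
Final lcm = 260


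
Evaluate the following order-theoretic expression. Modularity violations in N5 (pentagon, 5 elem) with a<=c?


Modular law: if a <= c then a v (b ^ c) = (a v b) ^ c.
Check all triples (a,b,c) with a <= c among 5 elements.
  e.g. a=a, b=c, c=b: lhs=a != rhs=b
Total violating triples: 1


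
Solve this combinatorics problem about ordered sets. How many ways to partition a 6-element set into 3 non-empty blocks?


S(n,k) = k*S(n-1,k) + S(n-1,k-1).
S(5,3) = 25, S(5,2) = 15
S(6,3) = 3*25 + 15 = 75 + 15
S(6,3) = 90


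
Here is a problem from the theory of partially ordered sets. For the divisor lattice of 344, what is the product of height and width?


Height = length of longest chain minus 1; width = size of largest antichain.
A maximum chain: 1 | 43 | 86 | 172 | 344  (height 4).
A maximum antichain: {2, 43}  (width 2).
Product = 4 * 2 = 8


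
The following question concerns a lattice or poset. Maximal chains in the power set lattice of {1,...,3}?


A maximal chain goes from the minimum element to a maximal element via cover relations.
Counting all min-to-max paths in the cover graph.
Total maximal chains: 6


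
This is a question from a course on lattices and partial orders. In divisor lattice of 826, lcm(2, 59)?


Join=lcm.
gcd(2,59)=1
lcm=118


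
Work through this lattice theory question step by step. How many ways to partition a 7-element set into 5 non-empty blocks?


S(n,k) = k*S(n-1,k) + S(n-1,k-1).
S(6,5) = 15, S(6,4) = 65
S(7,5) = 5*15 + 65 = 75 + 65
S(7,5) = 140


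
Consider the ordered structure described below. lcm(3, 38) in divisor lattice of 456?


Join=lcm.
gcd(3,38)=1
lcm=114


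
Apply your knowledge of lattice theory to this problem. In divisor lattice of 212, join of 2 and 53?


In a divisor lattice, join = lcm (least common multiple).
gcd(2,53) = 1
lcm(2,53) = 2*53/gcd = 106/1 = 106


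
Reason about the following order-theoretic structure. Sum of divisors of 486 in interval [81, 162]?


Interval [81,162] in divisors of 486: [81, 162]
Sum = 243


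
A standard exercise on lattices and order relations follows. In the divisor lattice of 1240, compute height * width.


Height = length of longest chain minus 1; width = size of largest antichain.
A maximum chain: 1 | 31 | 155 | 310 | 620 | 1240  (height 5).
A maximum antichain: {4, 10, 62, 155}  (width 4).
Product = 5 * 4 = 20


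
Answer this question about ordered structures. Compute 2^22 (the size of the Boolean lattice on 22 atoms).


Power set = 2^n.
2^22 = 4194304


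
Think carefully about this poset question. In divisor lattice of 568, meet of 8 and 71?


In a divisor lattice, meet = gcd (greatest common divisor).
By Euclidean algorithm or factoring: gcd(8,71) = 1


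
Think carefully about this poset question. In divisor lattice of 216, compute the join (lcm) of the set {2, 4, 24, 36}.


In a divisor lattice, join = lcm (least common multiple).
Compute lcm iteratively: start with first element, then lcm(current, next).
Elements: [2, 4, 24, 36]
lcm(2,4) = 4
lcm(4,24) = 24
lcm(24,36) = 72
Final lcm = 72


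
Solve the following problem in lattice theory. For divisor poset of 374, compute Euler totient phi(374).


phi(n) = n * prod_{p|n} (1 - 1/p).
Prime divisors of 374: [2, 11, 17]
phi(374) = 374 * (1 - 1/2) * (1 - 1/11) * (1 - 1/17)
phi(374) = 160


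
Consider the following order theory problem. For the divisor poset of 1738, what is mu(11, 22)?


In a divisor lattice, mu(a,b) = mu(b/a) where mu is the classical Mobius function.
b/a = 22/11 = 2
Prime factorization of 2: primes [2]
2 is squarefree with 1 prime factor(s), so mu(2) = (-1)^1 = -1


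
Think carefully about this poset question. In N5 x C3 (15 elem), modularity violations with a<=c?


Modular law: if a <= c then a v (b ^ c) = (a v b) ^ c.
Check all triples (a,b,c) with a <= c among 15 elements.
  e.g. a=(a,0), b=(c,0), c=(b,0): lhs=(a,0) != rhs=(b,0)
  e.g. a=(a,0), b=(c,1), c=(b,0): lhs=(a,0) != rhs=(b,0)
Total violating triples: 18


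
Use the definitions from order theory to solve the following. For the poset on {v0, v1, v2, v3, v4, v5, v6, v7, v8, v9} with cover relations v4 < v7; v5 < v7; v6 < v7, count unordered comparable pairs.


A comparable pair {a,b} has a < b or b < a in the order.
Count unordered pairs where one element is strictly below the other.
Examples: {v4,v7}, {v5,v7}, {v6,v7}
Total comparable pairs: 3


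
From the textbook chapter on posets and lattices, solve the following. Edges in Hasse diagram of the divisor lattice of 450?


A cover relation a -< b holds when a < b with no c strictly between.
Cover relations:
  1 -< 2
  1 -< 3
  1 -< 5
  2 -< 6
  2 -< 10
  3 -< 6
  3 -< 9
  3 -< 15
  ...25 more
Total: 33


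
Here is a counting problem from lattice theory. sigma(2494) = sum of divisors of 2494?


sigma(n) = sum of divisors.
Divisors of 2494: [1, 2, 29, 43, 58, 86, 1247, 2494]
Sum = 3960


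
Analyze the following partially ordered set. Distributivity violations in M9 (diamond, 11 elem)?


Distributive law: a ^ (b v c) = (a ^ b) v (a ^ c).
Check all 11^3 = 1331 ordered triples (a,b,c).
  e.g. a=a1, b=a2, c=a3: lhs=a1 != rhs=0
  e.g. a=a1, b=a2, c=a4: lhs=a1 != rhs=0
Total violating triples: 504


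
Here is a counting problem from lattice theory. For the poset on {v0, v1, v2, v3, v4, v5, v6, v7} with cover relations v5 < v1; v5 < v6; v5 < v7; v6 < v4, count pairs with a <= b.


The order relation is {(a,b) : a <= b}, reflexive so it includes (a,a).
Examples: (v0,v0), (v1,v1), (v2,v2), (v3,v3), (v4,v4), ...
Total ordered pairs: 13


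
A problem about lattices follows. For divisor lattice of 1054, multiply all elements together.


Divisors of 1054: [1, 2, 17, 31, 34, 62, 527, 1054]
Product = n^(d(n)/2) = 1054^(8/2)
Product = 1234134359056


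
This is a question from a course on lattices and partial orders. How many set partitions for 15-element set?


B(n) = number of set partitions of an n-element set.
B(n) satisfies the recurrence: B(n+1) = sum_k C(n,k)*B(k).
B(15) = 1382958545


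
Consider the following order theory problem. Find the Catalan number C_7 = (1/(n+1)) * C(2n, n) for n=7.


C(n) = C(2n, n) / (n+1).
C(14, 7) = 3432
C(7) = 3432 / 8 = 429


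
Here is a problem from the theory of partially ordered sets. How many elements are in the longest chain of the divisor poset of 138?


A chain is a totally ordered subset; we count the number of elements in a maximum chain.
Compute, for each element x, the size of the longest chain ending at x:
  1: 1
  2: 2
  3: 2
  23: 2
  6: 3
  46: 3
  ...
A maximum chain: 1 < 2 < 6 < 138
Number of elements in the longest chain: 4


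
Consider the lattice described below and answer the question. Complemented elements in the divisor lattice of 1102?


An element a is complemented if some b has a meet b = bottom, a join b = top.
a is complemented iff gcd(a, n/a)=1, i.e. a is a unitary divisor of 1102.
Complemented elements: 1, 2, 19, 29, 38, 58, ... (2 more)
Count: 8


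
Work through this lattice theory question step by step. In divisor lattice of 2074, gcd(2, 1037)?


Meet=gcd.
gcd(2,1037)=1


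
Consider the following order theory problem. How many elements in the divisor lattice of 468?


Divisors of 468: [1, 2, 3, 4, 6, 9, 12, 13, 18, 26, 36, 39, 52, 78, 117, 156, 234, 468]
Count: 18


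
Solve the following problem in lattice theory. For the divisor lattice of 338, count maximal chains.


A maximal chain goes from the minimum element to a maximal element via cover relations.
Counting all min-to-max paths in the cover graph.
Total maximal chains: 3


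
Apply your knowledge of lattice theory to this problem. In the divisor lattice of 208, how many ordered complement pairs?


Complement pair (a,b): a meet b = bottom, a join b = top.
Here: gcd(a,b)=1 and lcm(a,b)=208, i.e. a*b=208 with a,b coprime.
Pairs found: (1,208), (13,16), (16,13), (208,1)
Total ordered pairs: 4


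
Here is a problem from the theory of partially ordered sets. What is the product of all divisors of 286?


Divisors of 286: [1, 2, 11, 13, 22, 26, 143, 286]
Product = n^(d(n)/2) = 286^(8/2)
Product = 6690585616


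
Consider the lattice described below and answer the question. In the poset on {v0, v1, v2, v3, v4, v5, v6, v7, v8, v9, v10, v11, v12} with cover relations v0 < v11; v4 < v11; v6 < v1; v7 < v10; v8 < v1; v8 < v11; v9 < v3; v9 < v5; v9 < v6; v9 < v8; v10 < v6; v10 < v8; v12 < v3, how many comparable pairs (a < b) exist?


A comparable pair {a,b} has a < b or b < a in the order.
Count unordered pairs where one element is strictly below the other.
Examples: {v0,v11}, {v1,v6}, {v1,v7}, {v1,v8}, ...
Total comparable pairs: 21


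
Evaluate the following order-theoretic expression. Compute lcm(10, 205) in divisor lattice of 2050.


In a divisor lattice, join = lcm (least common multiple).
gcd(10,205) = 5
lcm(10,205) = 10*205/gcd = 2050/5 = 410


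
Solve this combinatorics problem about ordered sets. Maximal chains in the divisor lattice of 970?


A maximal chain goes from the minimum element to a maximal element via cover relations.
Counting all min-to-max paths in the cover graph.
Total maximal chains: 6


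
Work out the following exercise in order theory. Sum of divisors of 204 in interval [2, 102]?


Interval [2,102] in divisors of 204: [2, 6, 34, 102]
Sum = 144


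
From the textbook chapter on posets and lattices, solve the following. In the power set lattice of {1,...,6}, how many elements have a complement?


An element a is complemented if some b has a meet b = bottom, a join b = top.
every subset A has complement S\A, so all elements are complemented.
Complemented elements: {}, {1}, {2}, {3}, {4}, {5}, ... (58 more)
Count: 64


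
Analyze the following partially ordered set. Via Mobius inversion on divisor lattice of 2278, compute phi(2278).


phi(n) = n * prod_{p|n} (1 - 1/p).
Prime divisors of 2278: [2, 17, 67]
phi(2278) = 2278 * (1 - 1/2) * (1 - 1/17) * (1 - 1/67)
phi(2278) = 1056


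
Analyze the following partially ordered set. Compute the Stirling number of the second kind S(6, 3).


S(n,k) = k*S(n-1,k) + S(n-1,k-1).
S(5,3) = 25, S(5,2) = 15
S(6,3) = 3*25 + 15 = 75 + 15
S(6,3) = 90


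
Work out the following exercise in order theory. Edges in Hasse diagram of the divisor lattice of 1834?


A cover relation a -< b holds when a < b with no c strictly between.
Cover relations:
  1 -< 2
  1 -< 7
  1 -< 131
  2 -< 14
  2 -< 262
  7 -< 14
  7 -< 917
  14 -< 1834
  ...4 more
Total: 12


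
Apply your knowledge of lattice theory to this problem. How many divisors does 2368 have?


Divisors of 2368: [1, 2, 4, 8, 16, 32, 37, 64, 74, 148, 296, 592, 1184, 2368]
Count: 14


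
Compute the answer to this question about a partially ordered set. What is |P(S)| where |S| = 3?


Power set = 2^n.
2^3 = 8


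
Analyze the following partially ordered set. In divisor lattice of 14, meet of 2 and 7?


In a divisor lattice, meet = gcd (greatest common divisor).
By Euclidean algorithm or factoring: gcd(2,7) = 1


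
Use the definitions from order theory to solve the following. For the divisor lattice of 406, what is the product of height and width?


Height = length of longest chain minus 1; width = size of largest antichain.
A maximum chain: 1 | 29 | 203 | 406  (height 3).
A maximum antichain: {2, 7, 29}  (width 3).
Product = 3 * 3 = 9


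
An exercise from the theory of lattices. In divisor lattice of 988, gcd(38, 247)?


Meet=gcd.
gcd(38,247)=19


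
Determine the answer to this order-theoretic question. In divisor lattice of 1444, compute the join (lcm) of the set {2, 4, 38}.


In a divisor lattice, join = lcm (least common multiple).
Compute lcm iteratively: start with first element, then lcm(current, next).
Elements: [2, 4, 38]
lcm(2,4) = 4
lcm(4,38) = 76
Final lcm = 76


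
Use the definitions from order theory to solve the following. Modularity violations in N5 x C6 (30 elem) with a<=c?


Modular law: if a <= c then a v (b ^ c) = (a v b) ^ c.
Check all triples (a,b,c) with a <= c among 30 elements.
  e.g. a=(a,0), b=(c,0), c=(b,0): lhs=(a,0) != rhs=(b,0)
  e.g. a=(a,0), b=(c,1), c=(b,0): lhs=(a,0) != rhs=(b,0)
Total violating triples: 126


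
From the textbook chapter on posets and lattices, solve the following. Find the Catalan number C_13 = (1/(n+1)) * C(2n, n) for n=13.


C(n) = C(2n, n) / (n+1).
C(26, 13) = 10400600
C(13) = 10400600 / 14 = 742900


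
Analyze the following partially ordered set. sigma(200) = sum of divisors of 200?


sigma(n) = sum of divisors.
Divisors of 200: [1, 2, 4, 5, 8, 10, 20, 25, 40, 50, 100, 200]
Sum = 465


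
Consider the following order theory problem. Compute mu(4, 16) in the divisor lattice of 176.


In a divisor lattice, mu(a,b) = mu(b/a) where mu is the classical Mobius function.
b/a = 16/4 = 4
Prime factorization of 4: primes [2]
4 is not squarefree, so mu(4) = 0


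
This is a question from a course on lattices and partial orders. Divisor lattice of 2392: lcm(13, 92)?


Join=lcm.
gcd(13,92)=1
lcm=1196


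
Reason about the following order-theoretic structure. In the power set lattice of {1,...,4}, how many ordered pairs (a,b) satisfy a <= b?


The order relation is {(a,b) : a <= b}, reflexive so it includes (a,a).
Examples: ({},{}), ({},{1,2}), ({},{1,2,3}), ({},{1,2,3,4}), ({},{1,2,4}), ...
Total ordered pairs: 81


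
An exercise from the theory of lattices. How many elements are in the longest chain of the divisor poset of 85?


A chain is a totally ordered subset; we count the number of elements in a maximum chain.
Compute, for each element x, the size of the longest chain ending at x:
  1: 1
  5: 2
  17: 2
  85: 3
A maximum chain: 1 < 5 < 85
Number of elements in the longest chain: 3


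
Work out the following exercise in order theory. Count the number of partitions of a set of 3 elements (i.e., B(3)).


B(n) = number of set partitions of an n-element set.
B(n) satisfies the recurrence: B(n+1) = sum_k C(n,k)*B(k).
B(3) = 5


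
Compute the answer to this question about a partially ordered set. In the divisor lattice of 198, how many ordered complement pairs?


Complement pair (a,b): a meet b = bottom, a join b = top.
Here: gcd(a,b)=1 and lcm(a,b)=198, i.e. a*b=198 with a,b coprime.
Pairs found: (1,198), (2,99), (9,22), (11,18), ... (4 more)
Total ordered pairs: 8


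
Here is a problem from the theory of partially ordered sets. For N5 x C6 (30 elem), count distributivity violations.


Distributive law: a ^ (b v c) = (a ^ b) v (a ^ c).
Check all 30^3 = 27000 ordered triples (a,b,c).
  e.g. a=(b,0), b=(a,0), c=(c,0): lhs=(b,0) != rhs=(a,0)
  e.g. a=(b,0), b=(a,0), c=(c,1): lhs=(b,0) != rhs=(a,0)
Total violating triples: 432


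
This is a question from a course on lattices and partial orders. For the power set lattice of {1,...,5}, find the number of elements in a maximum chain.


A chain is a totally ordered subset; we count the number of elements in a maximum chain.
Compute, for each element x, the size of the longest chain ending at x:
  {}: 1
  {1}: 2
  {2}: 2
  {3}: 2
  {4}: 2
  {5}: 2
  ...
A maximum chain: {} < {1} < {1,2} < {1,2,3} < {1,2,3,4} < {1,2,3,4,5}
Number of elements in the longest chain: 6


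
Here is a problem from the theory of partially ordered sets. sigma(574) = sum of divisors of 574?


sigma(n) = sum of divisors.
Divisors of 574: [1, 2, 7, 14, 41, 82, 287, 574]
Sum = 1008


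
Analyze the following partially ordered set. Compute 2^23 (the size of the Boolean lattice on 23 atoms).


Power set = 2^n.
2^23 = 8388608


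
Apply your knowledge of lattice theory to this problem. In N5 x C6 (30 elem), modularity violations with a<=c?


Modular law: if a <= c then a v (b ^ c) = (a v b) ^ c.
Check all triples (a,b,c) with a <= c among 30 elements.
  e.g. a=(a,0), b=(c,0), c=(b,0): lhs=(a,0) != rhs=(b,0)
  e.g. a=(a,0), b=(c,1), c=(b,0): lhs=(a,0) != rhs=(b,0)
Total violating triples: 126


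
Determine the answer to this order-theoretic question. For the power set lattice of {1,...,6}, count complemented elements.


An element a is complemented if some b has a meet b = bottom, a join b = top.
every subset A has complement S\A, so all elements are complemented.
Complemented elements: {}, {1}, {2}, {3}, {4}, {5}, ... (58 more)
Count: 64


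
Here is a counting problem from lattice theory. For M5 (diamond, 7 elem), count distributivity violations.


Distributive law: a ^ (b v c) = (a ^ b) v (a ^ c).
Check all 7^3 = 343 ordered triples (a,b,c).
  e.g. a=a1, b=a2, c=a3: lhs=a1 != rhs=0
  e.g. a=a1, b=a2, c=a4: lhs=a1 != rhs=0
Total violating triples: 60


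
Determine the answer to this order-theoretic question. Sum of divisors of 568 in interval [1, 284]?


Interval [1,284] in divisors of 568: [1, 2, 4, 71, 142, 284]
Sum = 504


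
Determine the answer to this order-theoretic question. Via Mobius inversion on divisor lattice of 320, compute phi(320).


phi(n) = n * prod_{p|n} (1 - 1/p).
Prime divisors of 320: [2, 5]
phi(320) = 320 * (1 - 1/2) * (1 - 1/5)
phi(320) = 128


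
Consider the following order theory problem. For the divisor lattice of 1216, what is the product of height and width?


Height = length of longest chain minus 1; width = size of largest antichain.
A maximum chain: 1 | 19 | 38 | 76 | 152 | 304 | 608 | 1216  (height 7).
A maximum antichain: {2, 19}  (width 2).
Product = 7 * 2 = 14


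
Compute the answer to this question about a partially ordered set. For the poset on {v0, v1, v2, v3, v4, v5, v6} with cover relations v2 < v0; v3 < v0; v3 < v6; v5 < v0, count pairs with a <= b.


The order relation is {(a,b) : a <= b}, reflexive so it includes (a,a).
Examples: (v0,v0), (v1,v1), (v2,v0), (v2,v2), (v3,v0), ...
Total ordered pairs: 11


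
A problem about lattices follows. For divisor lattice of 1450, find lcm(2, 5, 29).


In a divisor lattice, join = lcm (least common multiple).
Compute lcm iteratively: start with first element, then lcm(current, next).
Elements: [2, 5, 29]
lcm(2,5) = 10
lcm(10,29) = 290
Final lcm = 290


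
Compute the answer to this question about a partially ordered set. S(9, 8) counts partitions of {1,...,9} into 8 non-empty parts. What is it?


S(n,k) = k*S(n-1,k) + S(n-1,k-1).
S(8,8) = 1, S(8,7) = 28
S(9,8) = 8*1 + 28 = 8 + 28
S(9,8) = 36


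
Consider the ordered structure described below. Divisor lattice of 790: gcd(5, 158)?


Meet=gcd.
gcd(5,158)=1


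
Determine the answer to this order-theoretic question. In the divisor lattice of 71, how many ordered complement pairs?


Complement pair (a,b): a meet b = bottom, a join b = top.
Here: gcd(a,b)=1 and lcm(a,b)=71, i.e. a*b=71 with a,b coprime.
Pairs found: (1,71), (71,1)
Total ordered pairs: 2


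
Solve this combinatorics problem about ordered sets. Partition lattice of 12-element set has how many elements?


B(n) = number of set partitions of an n-element set.
B(n) satisfies the recurrence: B(n+1) = sum_k C(n,k)*B(k).
B(12) = 4213597


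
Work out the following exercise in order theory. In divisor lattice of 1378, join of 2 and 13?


In a divisor lattice, join = lcm (least common multiple).
gcd(2,13) = 1
lcm(2,13) = 2*13/gcd = 26/1 = 26


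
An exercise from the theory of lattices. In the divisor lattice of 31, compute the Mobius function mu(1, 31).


In a divisor lattice, mu(a,b) = mu(b/a) where mu is the classical Mobius function.
b/a = 31/1 = 31
Prime factorization of 31: primes [31]
31 is squarefree with 1 prime factor(s), so mu(31) = (-1)^1 = -1


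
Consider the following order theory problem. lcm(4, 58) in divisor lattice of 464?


Join=lcm.
gcd(4,58)=2
lcm=116


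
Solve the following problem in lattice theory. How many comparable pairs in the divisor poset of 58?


A comparable pair {a,b} has a < b or b < a in the order.
Count unordered pairs where one element is strictly below the other.
Examples: {1,2}, {1,29}, {1,58}, {2,58}, ...
Total comparable pairs: 5


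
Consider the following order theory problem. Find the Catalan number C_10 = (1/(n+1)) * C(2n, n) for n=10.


C(n) = C(2n, n) / (n+1).
C(20, 10) = 184756
C(10) = 184756 / 11 = 16796


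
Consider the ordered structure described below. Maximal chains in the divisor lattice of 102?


A maximal chain goes from the minimum element to a maximal element via cover relations.
Counting all min-to-max paths in the cover graph.
Total maximal chains: 6


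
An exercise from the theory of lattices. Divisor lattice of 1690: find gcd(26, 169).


In a divisor lattice, meet = gcd (greatest common divisor).
By Euclidean algorithm or factoring: gcd(26,169) = 13


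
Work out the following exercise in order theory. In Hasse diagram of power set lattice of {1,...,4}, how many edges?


A cover relation a -< b holds when a < b with no c strictly between.
Cover relations:
  {} -< {1}
  {} -< {2}
  {} -< {3}
  {} -< {4}
  {1} -< {1,2}
  {1} -< {1,3}
  {1} -< {1,4}
  {2} -< {1,2}
  ...24 more
Total: 32


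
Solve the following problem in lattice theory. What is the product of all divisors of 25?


Divisors of 25: [1, 5, 25]
Product = n^(d(n)/2) = 25^(3/2)
Product = 125


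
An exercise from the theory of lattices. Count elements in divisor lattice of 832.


Divisors of 832: [1, 2, 4, 8, 13, 16, 26, 32, 52, 64, 104, 208, 416, 832]
Count: 14


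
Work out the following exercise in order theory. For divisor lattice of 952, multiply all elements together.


Divisors of 952: [1, 2, 4, 7, 8, 14, 17, 28, 34, 56, 68, 119, 136, 238, 476, 952]
Product = n^(d(n)/2) = 952^(16/2)
Product = 674676505885957534253056


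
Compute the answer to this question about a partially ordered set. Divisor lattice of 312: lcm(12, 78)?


Join=lcm.
gcd(12,78)=6
lcm=156


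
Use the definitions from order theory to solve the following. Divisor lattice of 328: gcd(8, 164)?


Meet=gcd.
gcd(8,164)=4


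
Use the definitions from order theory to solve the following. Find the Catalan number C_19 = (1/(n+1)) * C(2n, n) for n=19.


C(n) = C(2n, n) / (n+1).
C(38, 19) = 35345263800
C(19) = 35345263800 / 20 = 1767263190


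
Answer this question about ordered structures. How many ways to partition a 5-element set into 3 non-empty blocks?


S(n,k) = k*S(n-1,k) + S(n-1,k-1).
S(4,3) = 6, S(4,2) = 7
S(5,3) = 3*6 + 7 = 18 + 7
S(5,3) = 25


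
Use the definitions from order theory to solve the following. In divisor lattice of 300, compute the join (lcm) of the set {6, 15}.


In a divisor lattice, join = lcm (least common multiple).
Compute lcm iteratively: start with first element, then lcm(current, next).
Elements: [6, 15]
lcm(6,15) = 30
Final lcm = 30


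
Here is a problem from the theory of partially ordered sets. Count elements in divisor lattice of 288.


Divisors of 288: [1, 2, 3, 4, 6, 8, 9, 12, 16, 18, 24, 32, 36, 48, 72, 96, 144, 288]
Count: 18


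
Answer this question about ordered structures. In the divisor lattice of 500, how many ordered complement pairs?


Complement pair (a,b): a meet b = bottom, a join b = top.
Here: gcd(a,b)=1 and lcm(a,b)=500, i.e. a*b=500 with a,b coprime.
Pairs found: (1,500), (4,125), (125,4), (500,1)
Total ordered pairs: 4


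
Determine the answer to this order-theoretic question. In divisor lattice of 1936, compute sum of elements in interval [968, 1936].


Interval [968,1936] in divisors of 1936: [968, 1936]
Sum = 2904


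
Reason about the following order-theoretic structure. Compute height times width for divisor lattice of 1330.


Height = length of longest chain minus 1; width = size of largest antichain.
A maximum chain: 1 | 19 | 133 | 665 | 1330  (height 4).
A maximum antichain: {10, 14, 35, 38, 95, 133}  (width 6).
Product = 4 * 6 = 24


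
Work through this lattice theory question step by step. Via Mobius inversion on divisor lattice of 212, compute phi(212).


phi(n) = n * prod_{p|n} (1 - 1/p).
Prime divisors of 212: [2, 53]
phi(212) = 212 * (1 - 1/2) * (1 - 1/53)
phi(212) = 104


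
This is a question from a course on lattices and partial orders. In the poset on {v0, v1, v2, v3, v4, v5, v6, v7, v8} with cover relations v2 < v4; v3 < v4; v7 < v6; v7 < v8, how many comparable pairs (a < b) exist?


A comparable pair {a,b} has a < b or b < a in the order.
Count unordered pairs where one element is strictly below the other.
Examples: {v2,v4}, {v3,v4}, {v6,v7}, {v7,v8}
Total comparable pairs: 4


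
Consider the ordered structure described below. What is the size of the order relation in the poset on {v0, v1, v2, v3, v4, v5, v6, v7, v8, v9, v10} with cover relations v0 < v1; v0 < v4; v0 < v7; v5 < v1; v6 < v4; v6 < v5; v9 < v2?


The order relation is {(a,b) : a <= b}, reflexive so it includes (a,a).
Examples: (v0,v0), (v0,v1), (v0,v4), (v0,v7), (v1,v1), ...
Total ordered pairs: 19
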